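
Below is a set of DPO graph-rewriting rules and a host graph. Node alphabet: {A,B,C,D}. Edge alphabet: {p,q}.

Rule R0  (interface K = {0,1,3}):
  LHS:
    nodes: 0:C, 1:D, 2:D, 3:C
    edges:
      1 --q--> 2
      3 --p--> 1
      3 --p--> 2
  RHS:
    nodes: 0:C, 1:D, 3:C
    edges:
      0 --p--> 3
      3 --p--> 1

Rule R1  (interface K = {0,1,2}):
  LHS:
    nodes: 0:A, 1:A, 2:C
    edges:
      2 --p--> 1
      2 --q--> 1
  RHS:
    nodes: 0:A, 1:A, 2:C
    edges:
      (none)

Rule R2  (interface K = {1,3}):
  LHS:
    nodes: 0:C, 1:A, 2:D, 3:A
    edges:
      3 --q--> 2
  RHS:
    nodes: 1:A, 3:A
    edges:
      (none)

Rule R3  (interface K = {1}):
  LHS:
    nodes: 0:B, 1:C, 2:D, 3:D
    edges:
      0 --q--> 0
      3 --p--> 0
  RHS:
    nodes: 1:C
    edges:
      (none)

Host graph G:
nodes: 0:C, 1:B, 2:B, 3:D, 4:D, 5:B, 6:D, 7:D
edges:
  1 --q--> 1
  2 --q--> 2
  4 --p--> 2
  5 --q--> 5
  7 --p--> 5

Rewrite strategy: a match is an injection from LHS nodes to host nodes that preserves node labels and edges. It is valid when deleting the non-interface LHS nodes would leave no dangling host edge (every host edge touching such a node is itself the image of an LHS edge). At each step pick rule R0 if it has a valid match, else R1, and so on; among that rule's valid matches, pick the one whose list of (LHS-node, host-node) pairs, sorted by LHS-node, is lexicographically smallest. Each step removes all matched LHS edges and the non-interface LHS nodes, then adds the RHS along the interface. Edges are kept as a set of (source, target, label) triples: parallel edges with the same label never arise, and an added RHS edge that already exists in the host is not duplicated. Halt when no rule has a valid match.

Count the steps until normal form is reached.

[0] host  ⇒  8 nodes, 5 edges  {1-q->1 2-q->2 4-p->2 5-q->5 7-p->5}
[1] R3 @ {0↦2, 1↦0, 2↦3, 3↦4}  ⇒  5 nodes, 3 edges  {1-q->1 5-q->5 7-p->5}
[2] R3 @ {0↦5, 1↦0, 2↦6, 3↦7}  ⇒  2 nodes, 1 edges  {1-q->1}
halt: no rule applies after step 2

Answer: 2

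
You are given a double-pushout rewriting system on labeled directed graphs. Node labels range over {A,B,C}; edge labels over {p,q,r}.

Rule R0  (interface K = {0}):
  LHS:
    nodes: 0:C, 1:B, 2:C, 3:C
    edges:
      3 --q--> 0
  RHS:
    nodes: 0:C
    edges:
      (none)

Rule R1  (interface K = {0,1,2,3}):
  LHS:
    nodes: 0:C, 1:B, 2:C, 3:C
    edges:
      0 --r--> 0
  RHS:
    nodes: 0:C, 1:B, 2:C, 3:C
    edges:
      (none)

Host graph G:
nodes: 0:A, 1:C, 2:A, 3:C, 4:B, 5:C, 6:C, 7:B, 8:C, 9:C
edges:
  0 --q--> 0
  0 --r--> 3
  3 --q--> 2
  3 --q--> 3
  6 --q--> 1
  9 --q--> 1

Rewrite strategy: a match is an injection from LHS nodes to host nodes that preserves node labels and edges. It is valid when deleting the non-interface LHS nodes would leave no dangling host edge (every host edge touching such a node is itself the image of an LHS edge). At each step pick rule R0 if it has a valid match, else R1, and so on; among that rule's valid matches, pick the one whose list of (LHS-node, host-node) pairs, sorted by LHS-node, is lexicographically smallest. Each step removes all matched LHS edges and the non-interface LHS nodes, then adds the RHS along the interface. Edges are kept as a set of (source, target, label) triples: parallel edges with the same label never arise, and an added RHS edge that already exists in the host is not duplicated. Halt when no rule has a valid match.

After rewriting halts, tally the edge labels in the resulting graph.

initial: |V|=10 |E|=6  E = 0-q->0 0-r->3 3-q->2 3-q->3 6-q->1 9-q->1
step 1: apply R0 at {0↦1, 1↦4, 2↦5, 3↦6}  → |V|=7 |E|=5  E = 0-q->0 0-r->3 3-q->2 3-q->3 9-q->1
step 2: apply R0 at {0↦1, 1↦7, 2↦8, 3↦9}  → |V|=4 |E|=4  E = 0-q->0 0-r->3 3-q->2 3-q->3
final graph: no rule applies after step 2
NF edges: [(0, 0, 'q'), (0, 3, 'r'), (3, 2, 'q'), (3, 3, 'q')]

Answer: q:3 r:1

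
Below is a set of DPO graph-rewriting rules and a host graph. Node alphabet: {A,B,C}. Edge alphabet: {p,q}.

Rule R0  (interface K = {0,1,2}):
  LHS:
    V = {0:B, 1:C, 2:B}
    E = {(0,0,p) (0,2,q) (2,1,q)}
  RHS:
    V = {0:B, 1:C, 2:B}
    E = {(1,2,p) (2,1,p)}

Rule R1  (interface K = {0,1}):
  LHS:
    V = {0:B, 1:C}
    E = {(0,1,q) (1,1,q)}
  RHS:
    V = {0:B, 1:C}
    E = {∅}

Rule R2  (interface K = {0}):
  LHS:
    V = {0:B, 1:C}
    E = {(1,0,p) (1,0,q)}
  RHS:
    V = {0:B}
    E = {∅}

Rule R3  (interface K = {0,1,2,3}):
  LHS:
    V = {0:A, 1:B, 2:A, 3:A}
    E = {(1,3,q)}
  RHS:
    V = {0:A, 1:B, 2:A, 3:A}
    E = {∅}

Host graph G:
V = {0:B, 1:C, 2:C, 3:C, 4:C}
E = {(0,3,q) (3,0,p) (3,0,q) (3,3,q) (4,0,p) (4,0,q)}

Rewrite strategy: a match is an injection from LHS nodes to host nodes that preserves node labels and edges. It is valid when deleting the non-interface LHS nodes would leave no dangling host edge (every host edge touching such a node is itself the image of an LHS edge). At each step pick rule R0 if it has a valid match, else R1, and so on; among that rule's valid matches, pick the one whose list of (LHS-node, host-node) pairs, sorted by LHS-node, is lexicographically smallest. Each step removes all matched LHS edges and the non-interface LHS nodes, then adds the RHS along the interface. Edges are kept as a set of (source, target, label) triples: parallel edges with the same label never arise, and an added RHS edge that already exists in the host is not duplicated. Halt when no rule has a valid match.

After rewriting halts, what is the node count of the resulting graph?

[0] host  ⇒  5 nodes, 6 edges  {0-q->3 3-p->0 3-q->0 3-q->3 4-p->0 4-q->0}
[1] R1 @ {0↦0, 1↦3}  ⇒  5 nodes, 4 edges  {3-p->0 3-q->0 4-p->0 4-q->0}
[2] R2 @ {0↦0, 1↦3}  ⇒  4 nodes, 2 edges  {4-p->0 4-q->0}
[3] R2 @ {0↦0, 1↦4}  ⇒  3 nodes, 0 edges  {∅}
halt: no rule applies after step 3
NF nodes: {0:B, 1:C, 2:C}

Answer: 3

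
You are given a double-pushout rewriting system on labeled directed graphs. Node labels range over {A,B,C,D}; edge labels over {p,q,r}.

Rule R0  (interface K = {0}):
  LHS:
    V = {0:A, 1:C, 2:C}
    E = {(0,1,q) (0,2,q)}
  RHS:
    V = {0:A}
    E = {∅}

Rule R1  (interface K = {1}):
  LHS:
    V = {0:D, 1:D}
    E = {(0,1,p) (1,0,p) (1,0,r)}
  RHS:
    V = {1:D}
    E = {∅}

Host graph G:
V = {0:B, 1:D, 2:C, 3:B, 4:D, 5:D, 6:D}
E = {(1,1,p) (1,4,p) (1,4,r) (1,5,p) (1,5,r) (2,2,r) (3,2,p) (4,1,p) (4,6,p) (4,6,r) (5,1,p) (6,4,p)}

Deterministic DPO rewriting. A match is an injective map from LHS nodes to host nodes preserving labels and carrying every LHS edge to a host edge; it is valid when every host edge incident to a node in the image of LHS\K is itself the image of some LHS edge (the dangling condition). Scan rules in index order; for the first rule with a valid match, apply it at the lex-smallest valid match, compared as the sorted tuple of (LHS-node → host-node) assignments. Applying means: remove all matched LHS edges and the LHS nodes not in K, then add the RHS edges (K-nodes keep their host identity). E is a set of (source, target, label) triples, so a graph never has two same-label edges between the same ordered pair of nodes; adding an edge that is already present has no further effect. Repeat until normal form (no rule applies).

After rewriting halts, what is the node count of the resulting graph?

Answer: 4

Rewrite trace:
initial: |V|=7 |E|=12  E = 1-p->1 1-p->4 1-r->4 1-p->5 1-r->5 2-r->2 3-p->2 4-p->1 4-p->6 4-r->6 5-p->1 6-p->4
step 1: apply R1 at {0↦5, 1↦1}  → |V|=6 |E|=9  E = 1-p->1 1-p->4 1-r->4 2-r->2 3-p->2 4-p->1 4-p->6 4-r->6 6-p->4
step 2: apply R1 at {0↦6, 1↦4}  → |V|=5 |E|=6  E = 1-p->1 1-p->4 1-r->4 2-r->2 3-p->2 4-p->1
step 3: apply R1 at {0↦4, 1↦1}  → |V|=4 |E|=3  E = 1-p->1 2-r->2 3-p->2
halt: no rule applies after step 3
NF nodes: {0:B, 1:D, 2:C, 3:B}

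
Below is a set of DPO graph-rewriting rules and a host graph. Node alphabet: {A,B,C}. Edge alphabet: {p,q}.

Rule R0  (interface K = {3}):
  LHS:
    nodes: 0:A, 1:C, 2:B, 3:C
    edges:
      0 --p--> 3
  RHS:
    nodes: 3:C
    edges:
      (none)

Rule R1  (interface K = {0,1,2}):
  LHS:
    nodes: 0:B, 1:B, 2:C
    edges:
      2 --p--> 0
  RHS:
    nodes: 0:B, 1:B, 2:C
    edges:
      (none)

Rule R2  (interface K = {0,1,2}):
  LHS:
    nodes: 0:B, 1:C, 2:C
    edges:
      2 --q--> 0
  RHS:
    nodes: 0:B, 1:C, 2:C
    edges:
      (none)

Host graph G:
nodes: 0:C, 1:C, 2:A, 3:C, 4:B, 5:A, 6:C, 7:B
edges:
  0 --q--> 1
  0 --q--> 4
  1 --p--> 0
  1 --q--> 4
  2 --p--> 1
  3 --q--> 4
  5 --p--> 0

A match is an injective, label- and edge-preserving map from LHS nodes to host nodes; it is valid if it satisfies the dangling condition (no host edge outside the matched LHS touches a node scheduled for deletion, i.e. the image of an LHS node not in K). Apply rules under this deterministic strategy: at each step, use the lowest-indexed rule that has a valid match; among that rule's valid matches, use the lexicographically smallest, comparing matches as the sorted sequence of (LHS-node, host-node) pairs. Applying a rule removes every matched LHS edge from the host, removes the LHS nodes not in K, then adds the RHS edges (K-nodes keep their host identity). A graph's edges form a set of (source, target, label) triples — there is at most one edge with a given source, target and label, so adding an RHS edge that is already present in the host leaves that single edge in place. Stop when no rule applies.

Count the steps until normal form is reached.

start.  V:8 E:7  edges: 0-q->1 0-q->4 1-p->0 1-q->4 2-p->1 3-q->4 5-p->0
1. fire R0 via {0↦2, 1↦6, 2↦7, 3↦1}  →  V:5 E:6  edges: 0-q->1 0-q->4 1-p->0 1-q->4 3-q->4 5-p->0
2. fire R2 via {0↦4, 1↦0, 2↦1}  →  V:5 E:5  edges: 0-q->1 0-q->4 1-p->0 3-q->4 5-p->0
3. fire R2 via {0↦4, 1↦0, 2↦3}  →  V:5 E:4  edges: 0-q->1 0-q->4 1-p->0 5-p->0
4. fire R2 via {0↦4, 1↦1, 2↦0}  →  V:5 E:3  edges: 0-q->1 1-p->0 5-p->0
5. fire R0 via {0↦5, 1↦3, 2↦4, 3↦0}  →  V:2 E:2  edges: 0-q->1 1-p->0
normal form: no rule applies after step 5

Answer: 5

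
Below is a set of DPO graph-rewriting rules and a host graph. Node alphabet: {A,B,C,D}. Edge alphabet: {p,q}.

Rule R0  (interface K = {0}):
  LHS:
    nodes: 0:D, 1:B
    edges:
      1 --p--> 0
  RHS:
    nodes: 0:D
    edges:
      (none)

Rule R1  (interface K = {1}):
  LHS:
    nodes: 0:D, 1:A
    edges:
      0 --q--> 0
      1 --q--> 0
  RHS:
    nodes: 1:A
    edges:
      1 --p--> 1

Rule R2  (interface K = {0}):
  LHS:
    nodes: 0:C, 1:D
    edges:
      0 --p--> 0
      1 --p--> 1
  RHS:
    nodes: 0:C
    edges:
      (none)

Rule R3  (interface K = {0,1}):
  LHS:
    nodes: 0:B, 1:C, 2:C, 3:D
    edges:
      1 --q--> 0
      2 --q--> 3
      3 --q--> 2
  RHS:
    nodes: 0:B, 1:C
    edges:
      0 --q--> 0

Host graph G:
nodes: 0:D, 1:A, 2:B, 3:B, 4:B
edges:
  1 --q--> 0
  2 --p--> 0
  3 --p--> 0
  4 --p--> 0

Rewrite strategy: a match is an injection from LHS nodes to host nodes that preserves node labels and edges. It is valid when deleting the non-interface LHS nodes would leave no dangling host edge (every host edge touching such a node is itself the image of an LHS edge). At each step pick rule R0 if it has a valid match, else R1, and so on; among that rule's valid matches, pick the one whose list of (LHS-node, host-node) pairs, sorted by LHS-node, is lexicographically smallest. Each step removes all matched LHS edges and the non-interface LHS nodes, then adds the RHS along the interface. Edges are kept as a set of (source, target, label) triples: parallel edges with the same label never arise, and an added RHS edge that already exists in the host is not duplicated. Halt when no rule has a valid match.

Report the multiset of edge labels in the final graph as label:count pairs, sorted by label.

Answer: q:1

Derivation:
[0] host  ⇒  5 nodes, 4 edges  {1-q->0 2-p->0 3-p->0 4-p->0}
[1] R0 @ {0↦0, 1↦2}  ⇒  4 nodes, 3 edges  {1-q->0 3-p->0 4-p->0}
[2] R0 @ {0↦0, 1↦3}  ⇒  3 nodes, 2 edges  {1-q->0 4-p->0}
[3] R0 @ {0↦0, 1↦4}  ⇒  2 nodes, 1 edges  {1-q->0}
normal form: no rule applies after step 3
NF edges: [(1, 0, 'q')]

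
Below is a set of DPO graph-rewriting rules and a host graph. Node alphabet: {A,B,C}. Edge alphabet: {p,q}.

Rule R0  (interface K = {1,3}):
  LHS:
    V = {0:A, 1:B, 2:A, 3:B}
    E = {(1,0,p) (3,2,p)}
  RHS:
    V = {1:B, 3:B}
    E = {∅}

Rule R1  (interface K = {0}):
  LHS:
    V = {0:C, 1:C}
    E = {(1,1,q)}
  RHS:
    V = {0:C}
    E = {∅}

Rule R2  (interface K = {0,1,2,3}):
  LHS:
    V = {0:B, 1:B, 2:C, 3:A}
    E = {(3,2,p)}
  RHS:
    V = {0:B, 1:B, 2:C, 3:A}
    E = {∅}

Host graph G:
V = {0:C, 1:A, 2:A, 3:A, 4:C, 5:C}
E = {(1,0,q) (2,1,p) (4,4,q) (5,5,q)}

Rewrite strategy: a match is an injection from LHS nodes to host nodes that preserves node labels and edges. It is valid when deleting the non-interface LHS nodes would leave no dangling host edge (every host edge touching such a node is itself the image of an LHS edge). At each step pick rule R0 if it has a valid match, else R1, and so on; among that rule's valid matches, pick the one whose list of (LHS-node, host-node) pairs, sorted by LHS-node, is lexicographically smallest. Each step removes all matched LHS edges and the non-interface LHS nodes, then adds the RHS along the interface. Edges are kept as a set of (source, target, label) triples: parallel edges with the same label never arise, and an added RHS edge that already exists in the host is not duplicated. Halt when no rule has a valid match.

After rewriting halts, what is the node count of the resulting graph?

initial: |V|=6 |E|=4  E = 1-q->0 2-p->1 4-q->4 5-q->5
step 1: apply R1 at {0↦0, 1↦4}  → |V|=5 |E|=3  E = 1-q->0 2-p->1 5-q->5
step 2: apply R1 at {0↦0, 1↦5}  → |V|=4 |E|=2  E = 1-q->0 2-p->1
final graph: no rule applies after step 2
NF nodes: {0:C, 1:A, 2:A, 3:A}

Answer: 4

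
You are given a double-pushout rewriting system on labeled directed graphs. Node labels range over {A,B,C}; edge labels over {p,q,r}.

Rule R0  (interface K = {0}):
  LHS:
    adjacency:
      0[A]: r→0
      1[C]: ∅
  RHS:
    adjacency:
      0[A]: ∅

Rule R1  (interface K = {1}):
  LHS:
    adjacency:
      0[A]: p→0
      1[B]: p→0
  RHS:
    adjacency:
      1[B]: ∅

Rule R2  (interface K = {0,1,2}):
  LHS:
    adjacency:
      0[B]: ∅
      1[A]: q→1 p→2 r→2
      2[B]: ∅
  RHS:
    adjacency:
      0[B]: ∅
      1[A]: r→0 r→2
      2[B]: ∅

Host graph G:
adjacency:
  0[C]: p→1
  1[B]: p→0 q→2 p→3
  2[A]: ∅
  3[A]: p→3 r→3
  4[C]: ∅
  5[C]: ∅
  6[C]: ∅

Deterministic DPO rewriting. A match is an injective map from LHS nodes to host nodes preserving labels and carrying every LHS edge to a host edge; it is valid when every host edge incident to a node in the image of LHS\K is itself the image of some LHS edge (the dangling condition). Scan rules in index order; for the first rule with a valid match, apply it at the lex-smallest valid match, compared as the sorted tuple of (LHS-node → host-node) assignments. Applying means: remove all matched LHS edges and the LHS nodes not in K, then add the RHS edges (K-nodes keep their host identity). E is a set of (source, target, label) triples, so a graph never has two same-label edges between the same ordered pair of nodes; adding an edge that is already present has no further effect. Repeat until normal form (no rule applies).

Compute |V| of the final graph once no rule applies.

initial: |V|=7 |E|=6  E = 0-p->1 1-p->0 1-q->2 1-p->3 3-p->3 3-r->3
step 1: apply R0 at {0↦3, 1↦4}  → |V|=6 |E|=5  E = 0-p->1 1-p->0 1-q->2 1-p->3 3-p->3
step 2: apply R1 at {0↦3, 1↦1}  → |V|=5 |E|=3  E = 0-p->1 1-p->0 1-q->2
halt: no rule applies after step 2
NF nodes: {0:C, 1:B, 2:A, 5:C, 6:C}

Answer: 5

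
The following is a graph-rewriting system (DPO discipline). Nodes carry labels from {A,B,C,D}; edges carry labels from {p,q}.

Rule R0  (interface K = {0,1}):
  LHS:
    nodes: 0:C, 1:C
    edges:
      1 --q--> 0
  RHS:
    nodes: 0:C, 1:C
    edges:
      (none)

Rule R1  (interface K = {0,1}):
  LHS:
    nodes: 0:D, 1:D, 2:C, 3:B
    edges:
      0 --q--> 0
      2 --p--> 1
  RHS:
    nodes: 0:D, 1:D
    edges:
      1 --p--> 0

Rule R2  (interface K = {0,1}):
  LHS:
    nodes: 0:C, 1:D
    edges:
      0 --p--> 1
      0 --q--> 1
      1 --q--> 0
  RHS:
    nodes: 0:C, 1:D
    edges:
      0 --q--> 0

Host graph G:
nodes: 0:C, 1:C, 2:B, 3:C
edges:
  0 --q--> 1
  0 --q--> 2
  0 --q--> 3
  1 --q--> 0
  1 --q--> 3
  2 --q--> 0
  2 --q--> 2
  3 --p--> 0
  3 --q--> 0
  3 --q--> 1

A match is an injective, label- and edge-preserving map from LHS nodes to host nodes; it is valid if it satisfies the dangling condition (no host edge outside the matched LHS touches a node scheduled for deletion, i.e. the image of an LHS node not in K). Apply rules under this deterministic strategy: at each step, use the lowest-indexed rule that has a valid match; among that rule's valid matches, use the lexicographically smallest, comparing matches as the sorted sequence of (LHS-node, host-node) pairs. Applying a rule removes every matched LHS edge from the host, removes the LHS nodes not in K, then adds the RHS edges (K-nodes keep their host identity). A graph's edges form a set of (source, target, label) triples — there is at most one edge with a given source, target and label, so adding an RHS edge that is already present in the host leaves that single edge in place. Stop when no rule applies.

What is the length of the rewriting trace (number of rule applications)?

initial: |V|=4 |E|=10  E = 0-q->1 0-q->2 0-q->3 1-q->0 1-q->3 2-q->0 2-q->2 3-p->0 3-q->0 3-q->1
step 1: apply R0 at {0↦0, 1↦1}  → |V|=4 |E|=9  E = 0-q->1 0-q->2 0-q->3 1-q->3 2-q->0 2-q->2 3-p->0 3-q->0 3-q->1
step 2: apply R0 at {0↦0, 1↦3}  → |V|=4 |E|=8  E = 0-q->1 0-q->2 0-q->3 1-q->3 2-q->0 2-q->2 3-p->0 3-q->1
step 3: apply R0 at {0↦1, 1↦0}  → |V|=4 |E|=7  E = 0-q->2 0-q->3 1-q->3 2-q->0 2-q->2 3-p->0 3-q->1
step 4: apply R0 at {0↦1, 1↦3}  → |V|=4 |E|=6  E = 0-q->2 0-q->3 1-q->3 2-q->0 2-q->2 3-p->0
step 5: apply R0 at {0↦3, 1↦0}  → |V|=4 |E|=5  E = 0-q->2 1-q->3 2-q->0 2-q->2 3-p->0
step 6: apply R0 at {0↦3, 1↦1}  → |V|=4 |E|=4  E = 0-q->2 2-q->0 2-q->2 3-p->0
halt: no rule applies after step 6

Answer: 6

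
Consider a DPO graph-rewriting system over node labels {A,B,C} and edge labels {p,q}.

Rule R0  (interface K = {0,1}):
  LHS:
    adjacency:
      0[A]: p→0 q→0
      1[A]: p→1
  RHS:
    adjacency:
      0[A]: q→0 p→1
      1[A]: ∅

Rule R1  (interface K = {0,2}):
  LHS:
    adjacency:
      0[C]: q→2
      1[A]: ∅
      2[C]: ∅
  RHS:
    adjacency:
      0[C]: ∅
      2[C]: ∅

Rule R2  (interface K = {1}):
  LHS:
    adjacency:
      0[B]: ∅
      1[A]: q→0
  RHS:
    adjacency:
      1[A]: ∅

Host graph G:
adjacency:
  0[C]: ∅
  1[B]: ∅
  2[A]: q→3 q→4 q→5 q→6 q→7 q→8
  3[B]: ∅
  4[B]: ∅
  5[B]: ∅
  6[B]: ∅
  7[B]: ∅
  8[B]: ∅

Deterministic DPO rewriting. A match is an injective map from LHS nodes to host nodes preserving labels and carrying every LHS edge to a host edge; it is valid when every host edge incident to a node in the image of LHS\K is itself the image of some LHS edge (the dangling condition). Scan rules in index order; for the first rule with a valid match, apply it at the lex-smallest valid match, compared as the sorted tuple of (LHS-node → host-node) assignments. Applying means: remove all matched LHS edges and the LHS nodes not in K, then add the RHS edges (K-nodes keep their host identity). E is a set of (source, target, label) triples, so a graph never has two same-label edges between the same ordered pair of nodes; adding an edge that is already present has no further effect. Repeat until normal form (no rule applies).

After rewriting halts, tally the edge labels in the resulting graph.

start.  V:9 E:6  edges: 2-q->3 2-q->4 2-q->5 2-q->6 2-q->7 2-q->8
1. fire R2 via {0↦3, 1↦2}  →  V:8 E:5  edges: 2-q->4 2-q->5 2-q->6 2-q->7 2-q->8
2. fire R2 via {0↦4, 1↦2}  →  V:7 E:4  edges: 2-q->5 2-q->6 2-q->7 2-q->8
3. fire R2 via {0↦5, 1↦2}  →  V:6 E:3  edges: 2-q->6 2-q->7 2-q->8
4. fire R2 via {0↦6, 1↦2}  →  V:5 E:2  edges: 2-q->7 2-q->8
5. fire R2 via {0↦7, 1↦2}  →  V:4 E:1  edges: 2-q->8
6. fire R2 via {0↦8, 1↦2}  →  V:3 E:0  edges: ∅
normal form: no rule applies after step 6
NF edges: []

Answer: (no edges)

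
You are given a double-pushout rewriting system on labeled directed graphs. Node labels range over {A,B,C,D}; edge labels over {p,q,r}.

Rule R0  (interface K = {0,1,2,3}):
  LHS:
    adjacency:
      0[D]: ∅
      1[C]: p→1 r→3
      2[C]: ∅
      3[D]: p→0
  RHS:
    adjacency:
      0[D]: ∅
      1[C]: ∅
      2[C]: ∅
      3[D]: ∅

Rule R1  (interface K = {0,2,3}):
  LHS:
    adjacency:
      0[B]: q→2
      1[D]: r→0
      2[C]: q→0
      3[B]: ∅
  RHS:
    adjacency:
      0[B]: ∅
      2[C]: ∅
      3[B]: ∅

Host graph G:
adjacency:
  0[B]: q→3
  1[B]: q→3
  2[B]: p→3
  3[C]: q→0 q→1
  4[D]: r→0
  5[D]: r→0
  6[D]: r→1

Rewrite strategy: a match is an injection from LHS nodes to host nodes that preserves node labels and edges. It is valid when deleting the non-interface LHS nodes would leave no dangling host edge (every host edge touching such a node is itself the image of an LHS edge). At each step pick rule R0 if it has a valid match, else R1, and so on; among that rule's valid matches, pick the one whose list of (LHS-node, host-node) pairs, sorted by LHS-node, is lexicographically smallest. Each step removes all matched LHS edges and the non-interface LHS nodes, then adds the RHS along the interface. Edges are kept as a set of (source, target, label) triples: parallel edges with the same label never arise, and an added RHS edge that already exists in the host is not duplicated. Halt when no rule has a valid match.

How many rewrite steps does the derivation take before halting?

start.  V:7 E:8  edges: 0-q->3 1-q->3 2-p->3 3-q->0 3-q->1 4-r->0 5-r->0 6-r->1
1. fire R1 via {0↦0, 1↦4, 2↦3, 3↦1}  →  V:6 E:5  edges: 1-q->3 2-p->3 3-q->1 5-r->0 6-r->1
2. fire R1 via {0↦1, 1↦6, 2↦3, 3↦0}  →  V:5 E:2  edges: 2-p->3 5-r->0
halt: no rule applies after step 2

Answer: 2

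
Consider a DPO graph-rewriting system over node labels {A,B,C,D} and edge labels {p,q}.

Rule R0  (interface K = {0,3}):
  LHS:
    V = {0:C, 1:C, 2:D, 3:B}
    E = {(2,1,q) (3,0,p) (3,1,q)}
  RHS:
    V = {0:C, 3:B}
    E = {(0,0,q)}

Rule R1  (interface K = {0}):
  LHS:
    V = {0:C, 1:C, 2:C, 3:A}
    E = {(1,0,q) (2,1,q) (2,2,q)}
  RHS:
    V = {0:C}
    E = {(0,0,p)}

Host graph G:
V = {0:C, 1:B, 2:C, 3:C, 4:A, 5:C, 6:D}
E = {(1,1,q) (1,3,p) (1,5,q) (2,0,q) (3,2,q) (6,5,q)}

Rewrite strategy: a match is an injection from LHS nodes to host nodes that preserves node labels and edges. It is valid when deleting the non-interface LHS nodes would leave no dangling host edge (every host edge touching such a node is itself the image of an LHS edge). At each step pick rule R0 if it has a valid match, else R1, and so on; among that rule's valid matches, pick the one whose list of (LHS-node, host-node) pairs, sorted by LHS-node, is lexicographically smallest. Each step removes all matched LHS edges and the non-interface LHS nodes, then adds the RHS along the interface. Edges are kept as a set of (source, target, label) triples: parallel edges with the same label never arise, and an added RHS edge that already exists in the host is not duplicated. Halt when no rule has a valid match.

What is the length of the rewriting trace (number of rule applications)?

start.  V:7 E:6  edges: 1-q->1 1-p->3 1-q->5 2-q->0 3-q->2 6-q->5
1. fire R0 via {0↦3, 1↦5, 2↦6, 3↦1}  →  V:5 E:4  edges: 1-q->1 2-q->0 3-q->2 3-q->3
2. fire R1 via {0↦0, 1↦2, 2↦3, 3↦4}  →  V:2 E:2  edges: 0-p->0 1-q->1
halt: no rule applies after step 2

Answer: 2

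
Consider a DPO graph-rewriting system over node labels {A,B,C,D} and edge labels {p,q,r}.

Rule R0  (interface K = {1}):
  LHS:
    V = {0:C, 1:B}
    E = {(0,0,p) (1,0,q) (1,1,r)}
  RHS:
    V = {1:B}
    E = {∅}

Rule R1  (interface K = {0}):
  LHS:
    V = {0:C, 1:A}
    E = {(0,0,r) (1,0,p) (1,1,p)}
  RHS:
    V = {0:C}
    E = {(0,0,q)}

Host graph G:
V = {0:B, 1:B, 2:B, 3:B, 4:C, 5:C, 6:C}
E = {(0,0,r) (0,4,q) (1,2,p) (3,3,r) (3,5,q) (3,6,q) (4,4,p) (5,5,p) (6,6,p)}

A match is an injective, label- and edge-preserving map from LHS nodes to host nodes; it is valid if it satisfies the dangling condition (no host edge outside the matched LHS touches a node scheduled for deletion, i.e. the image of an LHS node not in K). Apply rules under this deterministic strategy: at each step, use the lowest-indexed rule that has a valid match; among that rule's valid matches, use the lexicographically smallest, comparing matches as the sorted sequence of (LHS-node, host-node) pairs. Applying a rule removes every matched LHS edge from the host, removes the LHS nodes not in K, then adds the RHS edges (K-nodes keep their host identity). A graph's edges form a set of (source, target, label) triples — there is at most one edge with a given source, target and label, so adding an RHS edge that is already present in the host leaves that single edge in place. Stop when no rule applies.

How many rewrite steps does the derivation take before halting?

Answer: 2

Steps:
start.  V:7 E:9  edges: 0-r->0 0-q->4 1-p->2 3-r->3 3-q->5 3-q->6 4-p->4 5-p->5 6-p->6
1. fire R0 via {0↦4, 1↦0}  →  V:6 E:6  edges: 1-p->2 3-r->3 3-q->5 3-q->6 5-p->5 6-p->6
2. fire R0 via {0↦5, 1↦3}  →  V:5 E:3  edges: 1-p->2 3-q->6 6-p->6
final graph: no rule applies after step 2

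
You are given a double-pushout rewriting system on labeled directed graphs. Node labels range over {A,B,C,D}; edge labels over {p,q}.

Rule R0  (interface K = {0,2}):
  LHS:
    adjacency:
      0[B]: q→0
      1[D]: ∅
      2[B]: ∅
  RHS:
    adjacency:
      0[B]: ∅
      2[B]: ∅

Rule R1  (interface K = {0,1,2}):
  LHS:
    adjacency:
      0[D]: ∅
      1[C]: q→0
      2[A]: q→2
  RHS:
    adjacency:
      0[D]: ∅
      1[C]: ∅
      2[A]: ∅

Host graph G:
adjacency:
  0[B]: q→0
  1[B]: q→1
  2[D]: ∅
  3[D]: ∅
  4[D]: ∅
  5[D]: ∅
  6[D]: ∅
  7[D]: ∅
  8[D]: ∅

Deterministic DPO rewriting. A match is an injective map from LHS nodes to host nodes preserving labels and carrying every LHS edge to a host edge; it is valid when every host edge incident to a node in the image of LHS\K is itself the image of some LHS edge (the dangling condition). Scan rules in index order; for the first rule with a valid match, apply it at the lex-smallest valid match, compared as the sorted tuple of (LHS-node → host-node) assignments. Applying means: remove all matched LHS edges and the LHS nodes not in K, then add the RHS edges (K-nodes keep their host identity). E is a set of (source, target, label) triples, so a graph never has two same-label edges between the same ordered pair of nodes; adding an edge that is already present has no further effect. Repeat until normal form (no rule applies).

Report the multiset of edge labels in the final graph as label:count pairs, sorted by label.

Answer: (no edges)

Rewrite trace:
initial: |V|=9 |E|=2  E = 0-q->0 1-q->1
step 1: apply R0 at {0↦0, 1↦2, 2↦1}  → |V|=8 |E|=1  E = 1-q->1
step 2: apply R0 at {0↦1, 1↦3, 2↦0}  → |V|=7 |E|=0  E = ∅
halt: no rule applies after step 2
NF edges: []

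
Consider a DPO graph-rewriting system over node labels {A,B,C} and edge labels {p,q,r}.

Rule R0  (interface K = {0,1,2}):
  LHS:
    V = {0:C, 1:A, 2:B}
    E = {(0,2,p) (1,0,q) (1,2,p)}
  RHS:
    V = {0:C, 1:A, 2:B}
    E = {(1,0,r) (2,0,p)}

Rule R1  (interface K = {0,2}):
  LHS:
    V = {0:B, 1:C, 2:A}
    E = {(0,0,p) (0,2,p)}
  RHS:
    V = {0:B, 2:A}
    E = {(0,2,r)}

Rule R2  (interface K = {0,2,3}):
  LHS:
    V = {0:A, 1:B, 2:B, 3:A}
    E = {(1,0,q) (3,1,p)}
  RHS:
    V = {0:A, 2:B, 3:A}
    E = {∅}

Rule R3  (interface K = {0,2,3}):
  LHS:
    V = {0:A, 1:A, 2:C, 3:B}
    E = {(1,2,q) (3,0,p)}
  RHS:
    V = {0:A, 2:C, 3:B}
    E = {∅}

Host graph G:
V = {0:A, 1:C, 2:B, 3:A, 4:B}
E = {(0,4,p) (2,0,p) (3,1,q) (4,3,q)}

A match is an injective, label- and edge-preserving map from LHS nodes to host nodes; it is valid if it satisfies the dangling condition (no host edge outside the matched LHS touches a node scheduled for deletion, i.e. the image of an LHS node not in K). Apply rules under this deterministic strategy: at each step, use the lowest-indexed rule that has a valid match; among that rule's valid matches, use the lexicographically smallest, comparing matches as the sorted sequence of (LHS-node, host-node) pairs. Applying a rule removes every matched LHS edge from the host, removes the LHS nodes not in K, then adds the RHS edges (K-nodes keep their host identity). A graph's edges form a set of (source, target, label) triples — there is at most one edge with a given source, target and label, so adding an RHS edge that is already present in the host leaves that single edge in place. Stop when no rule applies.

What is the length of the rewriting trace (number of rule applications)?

start.  V:5 E:4  edges: 0-p->4 2-p->0 3-q->1 4-q->3
1. fire R2 via {0↦3, 1↦4, 2↦2, 3↦0}  →  V:4 E:2  edges: 2-p->0 3-q->1
2. fire R3 via {0↦0, 1↦3, 2↦1, 3↦2}  →  V:3 E:0  edges: ∅
halt: no rule applies after step 2

Answer: 2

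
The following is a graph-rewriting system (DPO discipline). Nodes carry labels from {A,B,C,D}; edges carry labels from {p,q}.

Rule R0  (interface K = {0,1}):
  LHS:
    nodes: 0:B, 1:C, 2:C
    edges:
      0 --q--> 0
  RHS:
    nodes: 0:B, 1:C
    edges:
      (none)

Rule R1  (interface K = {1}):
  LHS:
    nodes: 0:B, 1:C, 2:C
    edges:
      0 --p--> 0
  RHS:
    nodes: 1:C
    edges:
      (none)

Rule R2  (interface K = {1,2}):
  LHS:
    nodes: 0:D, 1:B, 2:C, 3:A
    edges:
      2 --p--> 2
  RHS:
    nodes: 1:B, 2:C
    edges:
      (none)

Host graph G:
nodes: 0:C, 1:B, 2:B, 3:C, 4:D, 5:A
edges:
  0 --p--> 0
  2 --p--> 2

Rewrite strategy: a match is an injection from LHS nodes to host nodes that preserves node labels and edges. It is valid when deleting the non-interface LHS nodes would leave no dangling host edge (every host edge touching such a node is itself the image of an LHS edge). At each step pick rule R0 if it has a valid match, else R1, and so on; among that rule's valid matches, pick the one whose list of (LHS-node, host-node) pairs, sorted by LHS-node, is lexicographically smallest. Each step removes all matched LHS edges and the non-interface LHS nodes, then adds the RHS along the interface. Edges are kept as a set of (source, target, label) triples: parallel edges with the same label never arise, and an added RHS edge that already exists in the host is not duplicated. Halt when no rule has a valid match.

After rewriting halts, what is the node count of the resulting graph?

Answer: 2

Derivation:
start.  V:6 E:2  edges: 0-p->0 2-p->2
1. fire R1 via {0↦2, 1↦0, 2↦3}  →  V:4 E:1  edges: 0-p->0
2. fire R2 via {0↦4, 1↦1, 2↦0, 3↦5}  →  V:2 E:0  edges: ∅
normal form: no rule applies after step 2
NF nodes: {0:C, 1:B}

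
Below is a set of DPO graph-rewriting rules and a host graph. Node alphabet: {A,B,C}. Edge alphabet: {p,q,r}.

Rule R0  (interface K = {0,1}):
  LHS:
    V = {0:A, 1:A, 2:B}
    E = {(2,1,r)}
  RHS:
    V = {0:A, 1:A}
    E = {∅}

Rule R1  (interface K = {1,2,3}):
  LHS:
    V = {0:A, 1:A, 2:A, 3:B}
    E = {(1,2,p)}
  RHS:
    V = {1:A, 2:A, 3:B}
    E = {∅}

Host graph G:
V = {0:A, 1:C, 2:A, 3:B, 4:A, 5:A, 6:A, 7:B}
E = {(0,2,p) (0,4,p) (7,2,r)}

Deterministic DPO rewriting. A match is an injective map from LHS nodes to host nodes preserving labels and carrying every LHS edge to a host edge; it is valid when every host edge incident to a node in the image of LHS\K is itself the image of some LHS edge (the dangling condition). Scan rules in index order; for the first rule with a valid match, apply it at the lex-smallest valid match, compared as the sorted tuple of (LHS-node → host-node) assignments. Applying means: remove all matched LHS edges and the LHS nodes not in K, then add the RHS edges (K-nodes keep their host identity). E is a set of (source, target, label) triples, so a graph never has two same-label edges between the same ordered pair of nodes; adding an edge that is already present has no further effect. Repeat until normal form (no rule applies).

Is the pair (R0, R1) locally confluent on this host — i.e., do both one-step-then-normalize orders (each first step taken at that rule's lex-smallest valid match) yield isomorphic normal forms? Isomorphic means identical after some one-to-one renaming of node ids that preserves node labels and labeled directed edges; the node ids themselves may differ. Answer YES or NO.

Answer: YES

Steps:
branch R0-first: apply at {0↦0, 1↦2, 2↦7} → |E|=2, then 2 more step(s) → NF |V|=5 |E|=0 V={0:A, 1:C, 3:B, 4:A, 6:A} E=∅
branch R1-first: apply at {0↦5, 1↦0, 2↦2, 3↦3} → |E|=2, then 2 more step(s) → NF |V|=5 |E|=0 V={0:A, 1:C, 3:B, 4:A, 6:A} E=∅
graphs isomorphic (equal up to label-preserving node renaming)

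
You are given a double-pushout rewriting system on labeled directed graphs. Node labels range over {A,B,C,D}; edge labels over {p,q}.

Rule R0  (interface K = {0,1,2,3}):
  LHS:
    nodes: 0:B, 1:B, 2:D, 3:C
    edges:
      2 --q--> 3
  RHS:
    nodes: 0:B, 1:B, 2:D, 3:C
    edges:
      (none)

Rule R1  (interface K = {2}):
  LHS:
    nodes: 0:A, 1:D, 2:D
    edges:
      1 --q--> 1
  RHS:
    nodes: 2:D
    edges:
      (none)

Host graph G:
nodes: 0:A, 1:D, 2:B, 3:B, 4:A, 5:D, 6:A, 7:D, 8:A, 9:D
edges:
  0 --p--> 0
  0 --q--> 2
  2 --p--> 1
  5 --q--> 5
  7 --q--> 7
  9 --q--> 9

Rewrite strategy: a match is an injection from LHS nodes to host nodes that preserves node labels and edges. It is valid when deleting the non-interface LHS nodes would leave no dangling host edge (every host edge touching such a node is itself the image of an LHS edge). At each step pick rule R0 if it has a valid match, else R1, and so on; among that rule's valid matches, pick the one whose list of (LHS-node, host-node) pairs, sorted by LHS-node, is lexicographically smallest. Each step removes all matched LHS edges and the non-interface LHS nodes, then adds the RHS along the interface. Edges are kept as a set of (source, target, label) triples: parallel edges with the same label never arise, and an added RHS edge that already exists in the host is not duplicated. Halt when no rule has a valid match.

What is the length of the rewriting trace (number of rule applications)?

[0] host  ⇒  10 nodes, 6 edges  {0-p->0 0-q->2 2-p->1 5-q->5 7-q->7 9-q->9}
[1] R1 @ {0↦4, 1↦5, 2↦1}  ⇒  8 nodes, 5 edges  {0-p->0 0-q->2 2-p->1 7-q->7 9-q->9}
[2] R1 @ {0↦6, 1↦7, 2↦1}  ⇒  6 nodes, 4 edges  {0-p->0 0-q->2 2-p->1 9-q->9}
[3] R1 @ {0↦8, 1↦9, 2↦1}  ⇒  4 nodes, 3 edges  {0-p->0 0-q->2 2-p->1}
final graph: no rule applies after step 3

Answer: 3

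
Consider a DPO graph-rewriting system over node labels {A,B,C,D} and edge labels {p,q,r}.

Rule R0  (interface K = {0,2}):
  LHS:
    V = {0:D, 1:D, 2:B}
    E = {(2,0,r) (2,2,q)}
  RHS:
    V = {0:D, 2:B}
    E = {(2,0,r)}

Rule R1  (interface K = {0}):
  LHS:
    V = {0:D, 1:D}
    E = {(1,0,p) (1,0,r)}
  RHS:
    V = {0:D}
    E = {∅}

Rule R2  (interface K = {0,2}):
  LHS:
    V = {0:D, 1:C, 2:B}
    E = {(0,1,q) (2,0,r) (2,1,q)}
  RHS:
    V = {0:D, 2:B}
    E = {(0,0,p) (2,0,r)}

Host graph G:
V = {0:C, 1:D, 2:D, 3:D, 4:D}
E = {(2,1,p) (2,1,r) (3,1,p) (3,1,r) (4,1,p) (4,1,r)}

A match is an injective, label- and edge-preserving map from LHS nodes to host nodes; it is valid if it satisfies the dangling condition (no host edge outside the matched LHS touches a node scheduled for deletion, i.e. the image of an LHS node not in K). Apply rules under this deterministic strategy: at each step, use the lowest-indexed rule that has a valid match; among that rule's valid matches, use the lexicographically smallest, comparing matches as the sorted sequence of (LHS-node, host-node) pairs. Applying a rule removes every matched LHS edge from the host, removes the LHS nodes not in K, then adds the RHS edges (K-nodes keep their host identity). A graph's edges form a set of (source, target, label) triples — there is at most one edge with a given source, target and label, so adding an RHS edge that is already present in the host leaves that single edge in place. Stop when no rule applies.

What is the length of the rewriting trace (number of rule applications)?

Answer: 3

Rewrite trace:
initial: |V|=5 |E|=6  E = 2-p->1 2-r->1 3-p->1 3-r->1 4-p->1 4-r->1
step 1: apply R1 at {0↦1, 1↦2}  → |V|=4 |E|=4  E = 3-p->1 3-r->1 4-p->1 4-r->1
step 2: apply R1 at {0↦1, 1↦3}  → |V|=3 |E|=2  E = 4-p->1 4-r->1
step 3: apply R1 at {0↦1, 1↦4}  → |V|=2 |E|=0  E = ∅
final graph: no rule applies after step 3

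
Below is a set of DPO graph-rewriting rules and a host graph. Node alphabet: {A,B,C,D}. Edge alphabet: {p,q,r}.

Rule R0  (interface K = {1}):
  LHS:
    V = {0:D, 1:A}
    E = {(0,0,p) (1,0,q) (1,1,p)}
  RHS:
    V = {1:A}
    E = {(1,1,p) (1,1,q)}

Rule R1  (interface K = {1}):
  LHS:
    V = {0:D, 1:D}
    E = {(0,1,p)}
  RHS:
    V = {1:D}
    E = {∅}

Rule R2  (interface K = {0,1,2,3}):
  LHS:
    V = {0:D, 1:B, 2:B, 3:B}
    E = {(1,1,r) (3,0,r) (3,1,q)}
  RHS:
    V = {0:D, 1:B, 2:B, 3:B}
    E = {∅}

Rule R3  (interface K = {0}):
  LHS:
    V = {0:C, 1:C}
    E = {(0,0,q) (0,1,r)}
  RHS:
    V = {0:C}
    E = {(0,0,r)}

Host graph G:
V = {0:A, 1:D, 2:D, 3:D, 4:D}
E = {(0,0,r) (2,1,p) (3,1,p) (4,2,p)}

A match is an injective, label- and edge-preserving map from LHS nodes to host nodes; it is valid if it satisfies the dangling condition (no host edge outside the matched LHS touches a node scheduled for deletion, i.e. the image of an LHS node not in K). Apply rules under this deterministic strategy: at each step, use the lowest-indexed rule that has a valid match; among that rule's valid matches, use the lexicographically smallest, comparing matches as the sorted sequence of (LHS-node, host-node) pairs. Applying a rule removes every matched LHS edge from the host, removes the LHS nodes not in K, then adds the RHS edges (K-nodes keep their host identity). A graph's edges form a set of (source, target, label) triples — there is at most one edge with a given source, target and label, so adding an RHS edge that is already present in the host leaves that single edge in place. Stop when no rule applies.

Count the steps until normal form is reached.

Answer: 3

Rewrite trace:
[0] host  ⇒  5 nodes, 4 edges  {0-r->0 2-p->1 3-p->1 4-p->2}
[1] R1 @ {0↦3, 1↦1}  ⇒  4 nodes, 3 edges  {0-r->0 2-p->1 4-p->2}
[2] R1 @ {0↦4, 1↦2}  ⇒  3 nodes, 2 edges  {0-r->0 2-p->1}
[3] R1 @ {0↦2, 1↦1}  ⇒  2 nodes, 1 edges  {0-r->0}
halt: no rule applies after step 3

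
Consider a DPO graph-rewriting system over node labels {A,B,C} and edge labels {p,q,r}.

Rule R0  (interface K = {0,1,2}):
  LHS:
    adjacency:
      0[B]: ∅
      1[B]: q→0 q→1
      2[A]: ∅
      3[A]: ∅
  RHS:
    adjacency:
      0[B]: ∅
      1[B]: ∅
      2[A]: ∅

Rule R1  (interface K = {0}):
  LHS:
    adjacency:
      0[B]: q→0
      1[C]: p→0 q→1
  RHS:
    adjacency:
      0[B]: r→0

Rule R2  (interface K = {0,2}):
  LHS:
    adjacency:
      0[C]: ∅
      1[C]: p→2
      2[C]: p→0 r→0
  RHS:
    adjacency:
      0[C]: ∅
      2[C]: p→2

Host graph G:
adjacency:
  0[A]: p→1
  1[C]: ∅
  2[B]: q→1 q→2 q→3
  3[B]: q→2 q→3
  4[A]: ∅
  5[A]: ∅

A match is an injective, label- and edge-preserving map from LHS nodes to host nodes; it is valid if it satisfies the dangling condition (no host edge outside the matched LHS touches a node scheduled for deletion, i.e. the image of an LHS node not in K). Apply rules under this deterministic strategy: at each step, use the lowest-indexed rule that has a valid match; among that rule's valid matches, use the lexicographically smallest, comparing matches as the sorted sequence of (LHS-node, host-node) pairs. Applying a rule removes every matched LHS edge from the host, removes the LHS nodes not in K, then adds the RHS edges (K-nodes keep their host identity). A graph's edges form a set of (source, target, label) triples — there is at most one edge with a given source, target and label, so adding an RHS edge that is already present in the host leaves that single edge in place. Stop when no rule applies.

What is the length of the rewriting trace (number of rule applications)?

Answer: 2

Derivation:
initial: |V|=6 |E|=6  E = 0-p->1 2-q->1 2-q->2 2-q->3 3-q->2 3-q->3
step 1: apply R0 at {0↦2, 1↦3, 2↦0, 3↦4}  → |V|=5 |E|=4  E = 0-p->1 2-q->1 2-q->2 2-q->3
step 2: apply R0 at {0↦3, 1↦2, 2↦0, 3↦5}  → |V|=4 |E|=2  E = 0-p->1 2-q->1
halt: no rule applies after step 2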